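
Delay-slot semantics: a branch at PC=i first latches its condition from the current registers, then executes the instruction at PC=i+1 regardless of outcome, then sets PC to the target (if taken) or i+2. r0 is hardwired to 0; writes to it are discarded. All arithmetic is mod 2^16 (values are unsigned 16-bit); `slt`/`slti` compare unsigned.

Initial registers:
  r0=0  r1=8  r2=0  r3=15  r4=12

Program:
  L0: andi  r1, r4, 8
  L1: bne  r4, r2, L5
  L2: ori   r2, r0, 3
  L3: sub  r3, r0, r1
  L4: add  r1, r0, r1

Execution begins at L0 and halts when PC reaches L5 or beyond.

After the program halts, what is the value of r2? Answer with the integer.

3

#0 andi  r1, r4, 8 ; 0/8/0/15/12
#1 bne  r4, r2, L5 ; 0/8/0/15/12 ; →target
#2 ori   r2, r0, 3 ; 0/8/3/15/12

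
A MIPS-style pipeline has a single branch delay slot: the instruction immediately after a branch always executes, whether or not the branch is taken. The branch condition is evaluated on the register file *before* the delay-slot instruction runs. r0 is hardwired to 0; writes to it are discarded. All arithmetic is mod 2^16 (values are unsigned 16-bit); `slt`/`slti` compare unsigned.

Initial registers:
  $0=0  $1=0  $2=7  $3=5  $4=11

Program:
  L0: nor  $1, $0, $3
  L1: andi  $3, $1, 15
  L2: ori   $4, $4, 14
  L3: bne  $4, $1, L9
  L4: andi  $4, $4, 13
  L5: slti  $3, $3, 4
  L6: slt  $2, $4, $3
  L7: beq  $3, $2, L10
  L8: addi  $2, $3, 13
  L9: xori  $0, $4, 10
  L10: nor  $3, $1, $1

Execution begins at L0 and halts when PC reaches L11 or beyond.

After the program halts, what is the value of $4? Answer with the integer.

13

#0 nor  $1, $0, $3 ; 0/65530/7/5/11
#1 andi  $3, $1, 15 ; 0/65530/7/10/11
#2 ori   $4, $4, 14 ; 0/65530/7/10/15
#3 bne  $4, $1, L9 ; 0/65530/7/10/15 ; →target
#4 andi  $4, $4, 13 ; 0/65530/7/10/13
#9 xori  $0, $4, 10 ; 0/65530/7/10/13
#10 nor  $3, $1, $1 ; 0/65530/7/5/13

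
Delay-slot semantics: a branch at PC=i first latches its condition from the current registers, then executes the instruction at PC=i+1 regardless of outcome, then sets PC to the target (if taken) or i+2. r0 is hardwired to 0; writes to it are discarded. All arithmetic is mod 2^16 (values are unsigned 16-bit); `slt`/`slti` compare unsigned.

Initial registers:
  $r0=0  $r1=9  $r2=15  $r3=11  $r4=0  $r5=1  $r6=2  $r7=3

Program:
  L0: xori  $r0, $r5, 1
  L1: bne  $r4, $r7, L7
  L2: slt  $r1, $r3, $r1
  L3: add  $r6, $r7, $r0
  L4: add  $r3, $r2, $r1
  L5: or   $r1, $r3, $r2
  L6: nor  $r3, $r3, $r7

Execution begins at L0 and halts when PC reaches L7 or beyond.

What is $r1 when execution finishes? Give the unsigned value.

0

PC=0  xori  $r0, $r5, 1      | $r0=0 $r1=9 $r2=15 $r3=11 $r4=0 $r5=1 $r6=2 $r7=3
PC=1  bne  $r4, $r7, L7      | $r0=0 $r1=9 $r2=15 $r3=11 $r4=0 $r5=1 $r6=2 $r7=3  [TAKEN]
PC=2  slt  $r1, $r3, $r1     | $r0=0 $r1=0 $r2=15 $r3=11 $r4=0 $r5=1 $r6=2 $r7=3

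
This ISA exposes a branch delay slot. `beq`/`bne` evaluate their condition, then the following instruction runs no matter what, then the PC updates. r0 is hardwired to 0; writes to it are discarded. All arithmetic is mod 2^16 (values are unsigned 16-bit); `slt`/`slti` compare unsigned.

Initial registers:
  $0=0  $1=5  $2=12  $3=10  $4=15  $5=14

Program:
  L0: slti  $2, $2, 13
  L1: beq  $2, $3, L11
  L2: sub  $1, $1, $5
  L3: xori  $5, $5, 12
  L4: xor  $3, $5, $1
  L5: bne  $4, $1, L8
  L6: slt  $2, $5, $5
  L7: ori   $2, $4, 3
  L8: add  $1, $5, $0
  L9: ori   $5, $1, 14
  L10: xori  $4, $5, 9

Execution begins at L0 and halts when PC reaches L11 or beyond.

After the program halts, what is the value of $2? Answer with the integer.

PC=0  slti  $2, $2, 13       | $0=0 $1=5 $2=1 $3=10 $4=15 $5=14
PC=1  beq  $2, $3, L11       | $0=0 $1=5 $2=1 $3=10 $4=15 $5=14  [not taken]
PC=2  sub  $1, $1, $5        | $0=0 $1=65527 $2=1 $3=10 $4=15 $5=14
PC=3  xori  $5, $5, 12       | $0=0 $1=65527 $2=1 $3=10 $4=15 $5=2
PC=4  xor  $3, $5, $1        | $0=0 $1=65527 $2=1 $3=65525 $4=15 $5=2
PC=5  bne  $4, $1, L8        | $0=0 $1=65527 $2=1 $3=65525 $4=15 $5=2  [TAKEN]
PC=6  slt  $2, $5, $5        | $0=0 $1=65527 $2=0 $3=65525 $4=15 $5=2
PC=8  add  $1, $5, $0        | $0=0 $1=2 $2=0 $3=65525 $4=15 $5=2
PC=9  ori   $5, $1, 14       | $0=0 $1=2 $2=0 $3=65525 $4=15 $5=14
PC=10 xori  $4, $5, 9        | $0=0 $1=2 $2=0 $3=65525 $4=7 $5=14

0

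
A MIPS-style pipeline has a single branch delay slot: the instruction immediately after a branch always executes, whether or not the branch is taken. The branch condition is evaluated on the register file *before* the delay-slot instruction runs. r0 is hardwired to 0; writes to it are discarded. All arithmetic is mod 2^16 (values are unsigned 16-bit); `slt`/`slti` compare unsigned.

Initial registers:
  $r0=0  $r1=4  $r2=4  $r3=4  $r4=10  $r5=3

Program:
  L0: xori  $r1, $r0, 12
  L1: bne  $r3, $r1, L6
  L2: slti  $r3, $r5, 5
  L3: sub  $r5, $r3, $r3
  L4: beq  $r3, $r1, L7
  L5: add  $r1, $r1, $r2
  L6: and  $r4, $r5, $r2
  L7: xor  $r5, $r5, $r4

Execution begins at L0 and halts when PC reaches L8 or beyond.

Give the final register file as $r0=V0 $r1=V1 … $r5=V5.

$r0=0 $r1=12 $r2=4 $r3=1 $r4=0 $r5=3

  step pc=0: xori  $r1, $r0, 12  regs=(0,12,4,4,10,3)
  step pc=1: bne  $r3, $r1, L6  cond=T  regs=(0,12,4,4,10,3)
  step pc=2: slti  $r3, $r5, 5  regs=(0,12,4,1,10,3)
  step pc=6: and  $r4, $r5, $r2  regs=(0,12,4,1,0,3)
  step pc=7: xor  $r5, $r5, $r4  regs=(0,12,4,1,0,3)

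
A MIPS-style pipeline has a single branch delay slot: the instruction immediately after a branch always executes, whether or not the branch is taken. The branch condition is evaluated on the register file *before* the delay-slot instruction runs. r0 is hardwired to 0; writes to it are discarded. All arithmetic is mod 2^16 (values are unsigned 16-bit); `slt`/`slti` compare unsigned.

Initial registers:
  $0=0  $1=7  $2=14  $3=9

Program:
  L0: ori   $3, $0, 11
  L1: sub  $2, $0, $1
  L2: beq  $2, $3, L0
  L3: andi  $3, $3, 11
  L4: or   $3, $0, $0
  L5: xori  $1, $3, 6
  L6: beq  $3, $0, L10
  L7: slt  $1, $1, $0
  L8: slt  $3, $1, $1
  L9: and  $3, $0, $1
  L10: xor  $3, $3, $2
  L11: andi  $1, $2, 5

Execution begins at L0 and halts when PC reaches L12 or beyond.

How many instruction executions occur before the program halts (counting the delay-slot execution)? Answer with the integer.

[0] ori   $3, $0, 11  →  {$0:0, $1:7, $2:14, $3:11}
[1] sub  $2, $0, $1  →  {$0:0, $1:7, $2:65529, $3:11}
[2] beq  $2, $3, L0  →  {$0:0, $1:7, $2:65529, $3:11}  ⟨branch fallthrough⟩
[3] andi  $3, $3, 11  →  {$0:0, $1:7, $2:65529, $3:11}
[4] or   $3, $0, $0  →  {$0:0, $1:7, $2:65529, $3:0}
[5] xori  $1, $3, 6  →  {$0:0, $1:6, $2:65529, $3:0}
[6] beq  $3, $0, L10  →  {$0:0, $1:6, $2:65529, $3:0}  ⟨branch taken⟩
[7] slt  $1, $1, $0  →  {$0:0, $1:0, $2:65529, $3:0}
[10] xor  $3, $3, $2  →  {$0:0, $1:0, $2:65529, $3:65529}
[11] andi  $1, $2, 5  →  {$0:0, $1:1, $2:65529, $3:65529}

10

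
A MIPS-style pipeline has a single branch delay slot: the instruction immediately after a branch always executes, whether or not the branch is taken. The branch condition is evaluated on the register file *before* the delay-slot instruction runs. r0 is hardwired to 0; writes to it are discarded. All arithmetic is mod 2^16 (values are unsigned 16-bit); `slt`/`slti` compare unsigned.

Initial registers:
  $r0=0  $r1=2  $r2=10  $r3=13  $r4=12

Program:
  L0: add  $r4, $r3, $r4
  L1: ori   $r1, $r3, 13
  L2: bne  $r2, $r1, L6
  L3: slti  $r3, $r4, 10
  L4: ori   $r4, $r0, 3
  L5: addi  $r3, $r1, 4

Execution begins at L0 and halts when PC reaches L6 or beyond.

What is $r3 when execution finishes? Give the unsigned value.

0

PC=0  add  $r4, $r3, $r4     | $r0=0 $r1=2 $r2=10 $r3=13 $r4=25
PC=1  ori   $r1, $r3, 13     | $r0=0 $r1=13 $r2=10 $r3=13 $r4=25
PC=2  bne  $r2, $r1, L6      | $r0=0 $r1=13 $r2=10 $r3=13 $r4=25  [TAKEN]
PC=3  slti  $r3, $r4, 10     | $r0=0 $r1=13 $r2=10 $r3=0 $r4=25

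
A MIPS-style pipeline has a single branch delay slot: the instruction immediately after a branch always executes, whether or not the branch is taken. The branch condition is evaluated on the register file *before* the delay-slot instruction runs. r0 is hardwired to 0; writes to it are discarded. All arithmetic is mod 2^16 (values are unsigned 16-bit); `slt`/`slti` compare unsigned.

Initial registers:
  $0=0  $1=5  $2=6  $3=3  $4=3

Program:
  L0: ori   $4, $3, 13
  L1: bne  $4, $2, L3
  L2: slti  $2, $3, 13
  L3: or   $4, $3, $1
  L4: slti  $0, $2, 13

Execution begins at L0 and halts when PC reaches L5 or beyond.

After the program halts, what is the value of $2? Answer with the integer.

1

[0] ori   $4, $3, 13  →  {$0:0, $1:5, $2:6, $3:3, $4:15}
[1] bne  $4, $2, L3  →  {$0:0, $1:5, $2:6, $3:3, $4:15}  ⟨branch taken⟩
[2] slti  $2, $3, 13  →  {$0:0, $1:5, $2:1, $3:3, $4:15}
[3] or   $4, $3, $1  →  {$0:0, $1:5, $2:1, $3:3, $4:7}
[4] slti  $0, $2, 13  →  {$0:0, $1:5, $2:1, $3:3, $4:7}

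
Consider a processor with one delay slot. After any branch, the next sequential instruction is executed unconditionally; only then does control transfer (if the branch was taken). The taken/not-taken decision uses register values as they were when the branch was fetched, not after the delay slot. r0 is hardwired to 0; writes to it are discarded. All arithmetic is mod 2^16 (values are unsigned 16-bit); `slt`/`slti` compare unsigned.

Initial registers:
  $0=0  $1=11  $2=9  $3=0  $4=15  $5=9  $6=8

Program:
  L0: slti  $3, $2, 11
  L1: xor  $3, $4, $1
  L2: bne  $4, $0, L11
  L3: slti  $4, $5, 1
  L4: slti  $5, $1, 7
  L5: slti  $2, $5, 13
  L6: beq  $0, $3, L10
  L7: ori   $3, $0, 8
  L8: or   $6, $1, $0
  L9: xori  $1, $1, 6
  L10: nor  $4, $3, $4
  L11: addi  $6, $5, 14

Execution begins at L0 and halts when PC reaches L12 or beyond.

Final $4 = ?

0

PC=0  slti  $3, $2, 11       | $0=0 $1=11 $2=9 $3=1 $4=15 $5=9 $6=8
PC=1  xor  $3, $4, $1        | $0=0 $1=11 $2=9 $3=4 $4=15 $5=9 $6=8
PC=2  bne  $4, $0, L11       | $0=0 $1=11 $2=9 $3=4 $4=15 $5=9 $6=8  [TAKEN]
PC=3  slti  $4, $5, 1        | $0=0 $1=11 $2=9 $3=4 $4=0 $5=9 $6=8
PC=11 addi  $6, $5, 14       | $0=0 $1=11 $2=9 $3=4 $4=0 $5=9 $6=23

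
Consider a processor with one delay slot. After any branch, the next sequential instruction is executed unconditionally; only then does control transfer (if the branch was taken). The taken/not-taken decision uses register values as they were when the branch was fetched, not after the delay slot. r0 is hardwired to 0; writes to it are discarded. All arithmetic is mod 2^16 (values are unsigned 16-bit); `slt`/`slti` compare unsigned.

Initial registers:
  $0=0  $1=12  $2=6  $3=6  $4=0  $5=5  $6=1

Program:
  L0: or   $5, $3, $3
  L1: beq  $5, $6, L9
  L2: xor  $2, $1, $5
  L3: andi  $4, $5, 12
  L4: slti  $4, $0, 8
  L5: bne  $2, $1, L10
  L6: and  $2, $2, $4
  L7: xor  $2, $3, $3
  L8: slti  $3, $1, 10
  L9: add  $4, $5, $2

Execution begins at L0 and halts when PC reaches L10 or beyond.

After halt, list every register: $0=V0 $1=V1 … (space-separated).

$0=0 $1=12 $2=0 $3=6 $4=1 $5=6 $6=1

PC=0  or   $5, $3, $3        | $0=0 $1=12 $2=6 $3=6 $4=0 $5=6 $6=1
PC=1  beq  $5, $6, L9        | $0=0 $1=12 $2=6 $3=6 $4=0 $5=6 $6=1  [not taken]
PC=2  xor  $2, $1, $5        | $0=0 $1=12 $2=10 $3=6 $4=0 $5=6 $6=1
PC=3  andi  $4, $5, 12       | $0=0 $1=12 $2=10 $3=6 $4=4 $5=6 $6=1
PC=4  slti  $4, $0, 8        | $0=0 $1=12 $2=10 $3=6 $4=1 $5=6 $6=1
PC=5  bne  $2, $1, L10       | $0=0 $1=12 $2=10 $3=6 $4=1 $5=6 $6=1  [TAKEN]
PC=6  and  $2, $2, $4        | $0=0 $1=12 $2=0 $3=6 $4=1 $5=6 $6=1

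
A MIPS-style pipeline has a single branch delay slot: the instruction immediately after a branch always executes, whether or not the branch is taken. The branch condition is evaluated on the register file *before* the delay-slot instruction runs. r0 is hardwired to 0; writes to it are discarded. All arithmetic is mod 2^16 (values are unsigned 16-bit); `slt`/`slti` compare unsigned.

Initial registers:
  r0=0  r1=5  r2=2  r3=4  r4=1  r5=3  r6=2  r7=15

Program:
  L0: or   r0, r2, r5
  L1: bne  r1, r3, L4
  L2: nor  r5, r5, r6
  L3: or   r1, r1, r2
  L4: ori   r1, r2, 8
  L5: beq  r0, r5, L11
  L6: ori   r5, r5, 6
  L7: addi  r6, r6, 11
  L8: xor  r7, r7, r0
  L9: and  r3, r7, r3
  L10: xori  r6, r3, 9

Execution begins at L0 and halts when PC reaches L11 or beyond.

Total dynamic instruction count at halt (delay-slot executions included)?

  step pc=0: or   r0, r2, r5  regs=(0,5,2,4,1,3,2,15)
  step pc=1: bne  r1, r3, L4  cond=T  regs=(0,5,2,4,1,3,2,15)
  step pc=2: nor  r5, r5, r6  regs=(0,5,2,4,1,65532,2,15)
  step pc=4: ori   r1, r2, 8  regs=(0,10,2,4,1,65532,2,15)
  step pc=5: beq  r0, r5, L11  cond=F  regs=(0,10,2,4,1,65532,2,15)
  step pc=6: ori   r5, r5, 6  regs=(0,10,2,4,1,65534,2,15)
  step pc=7: addi  r6, r6, 11  regs=(0,10,2,4,1,65534,13,15)
  step pc=8: xor  r7, r7, r0  regs=(0,10,2,4,1,65534,13,15)
  step pc=9: and  r3, r7, r3  regs=(0,10,2,4,1,65534,13,15)
  step pc=10: xori  r6, r3, 9  regs=(0,10,2,4,1,65534,13,15)

10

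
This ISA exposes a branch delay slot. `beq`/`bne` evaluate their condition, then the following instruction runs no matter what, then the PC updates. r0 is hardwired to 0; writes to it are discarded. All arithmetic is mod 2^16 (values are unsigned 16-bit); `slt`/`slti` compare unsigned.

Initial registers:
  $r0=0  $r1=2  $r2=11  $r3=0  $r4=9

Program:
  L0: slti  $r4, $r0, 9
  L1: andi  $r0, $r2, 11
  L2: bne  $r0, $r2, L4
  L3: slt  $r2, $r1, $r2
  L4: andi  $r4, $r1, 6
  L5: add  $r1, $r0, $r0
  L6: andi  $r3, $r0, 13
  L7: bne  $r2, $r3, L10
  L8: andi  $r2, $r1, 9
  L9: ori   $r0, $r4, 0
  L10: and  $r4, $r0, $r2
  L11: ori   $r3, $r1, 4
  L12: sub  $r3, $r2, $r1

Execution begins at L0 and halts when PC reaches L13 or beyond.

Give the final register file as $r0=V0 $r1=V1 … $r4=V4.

#0 slti  $r4, $r0, 9 ; 0/2/11/0/1
#1 andi  $r0, $r2, 11 ; 0/2/11/0/1
#2 bne  $r0, $r2, L4 ; 0/2/11/0/1 ; →target
#3 slt  $r2, $r1, $r2 ; 0/2/1/0/1
#4 andi  $r4, $r1, 6 ; 0/2/1/0/2
#5 add  $r1, $r0, $r0 ; 0/0/1/0/2
#6 andi  $r3, $r0, 13 ; 0/0/1/0/2
#7 bne  $r2, $r3, L10 ; 0/0/1/0/2 ; →target
#8 andi  $r2, $r1, 9 ; 0/0/0/0/2
#10 and  $r4, $r0, $r2 ; 0/0/0/0/0
#11 ori   $r3, $r1, 4 ; 0/0/0/4/0
#12 sub  $r3, $r2, $r1 ; 0/0/0/0/0

$r0=0 $r1=0 $r2=0 $r3=0 $r4=0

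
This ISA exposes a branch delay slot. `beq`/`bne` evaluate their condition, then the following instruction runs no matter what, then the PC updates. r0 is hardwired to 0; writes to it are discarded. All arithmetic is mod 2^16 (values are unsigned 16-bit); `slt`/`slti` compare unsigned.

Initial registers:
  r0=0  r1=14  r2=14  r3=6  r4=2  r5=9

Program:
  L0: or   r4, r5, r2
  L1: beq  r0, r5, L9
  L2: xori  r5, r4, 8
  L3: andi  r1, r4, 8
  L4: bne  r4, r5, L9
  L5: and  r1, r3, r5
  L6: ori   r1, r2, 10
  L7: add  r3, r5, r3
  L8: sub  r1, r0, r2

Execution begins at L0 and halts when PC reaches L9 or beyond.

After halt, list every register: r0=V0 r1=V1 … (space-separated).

#0 or   r4, r5, r2 ; 0/14/14/6/15/9
#1 beq  r0, r5, L9 ; 0/14/14/6/15/9 ; →fallthru
#2 xori  r5, r4, 8 ; 0/14/14/6/15/7
#3 andi  r1, r4, 8 ; 0/8/14/6/15/7
#4 bne  r4, r5, L9 ; 0/8/14/6/15/7 ; →target
#5 and  r1, r3, r5 ; 0/6/14/6/15/7

r0=0 r1=6 r2=14 r3=6 r4=15 r5=7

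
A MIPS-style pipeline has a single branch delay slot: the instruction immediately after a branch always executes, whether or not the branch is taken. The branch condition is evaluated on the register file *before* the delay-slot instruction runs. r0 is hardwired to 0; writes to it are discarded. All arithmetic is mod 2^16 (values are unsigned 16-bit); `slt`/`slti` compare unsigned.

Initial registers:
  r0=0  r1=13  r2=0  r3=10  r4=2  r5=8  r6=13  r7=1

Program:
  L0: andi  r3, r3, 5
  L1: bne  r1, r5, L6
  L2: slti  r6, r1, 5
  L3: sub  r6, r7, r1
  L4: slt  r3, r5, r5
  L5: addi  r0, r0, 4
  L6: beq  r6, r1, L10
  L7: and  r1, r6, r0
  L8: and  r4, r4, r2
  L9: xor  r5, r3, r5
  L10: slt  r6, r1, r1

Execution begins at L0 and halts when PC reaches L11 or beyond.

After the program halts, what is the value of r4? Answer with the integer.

0

  step pc=0: andi  r3, r3, 5  regs=(0,13,0,0,2,8,13,1)
  step pc=1: bne  r1, r5, L6  cond=T  regs=(0,13,0,0,2,8,13,1)
  step pc=2: slti  r6, r1, 5  regs=(0,13,0,0,2,8,0,1)
  step pc=6: beq  r6, r1, L10  cond=F  regs=(0,13,0,0,2,8,0,1)
  step pc=7: and  r1, r6, r0  regs=(0,0,0,0,2,8,0,1)
  step pc=8: and  r4, r4, r2  regs=(0,0,0,0,0,8,0,1)
  step pc=9: xor  r5, r3, r5  regs=(0,0,0,0,0,8,0,1)
  step pc=10: slt  r6, r1, r1  regs=(0,0,0,0,0,8,0,1)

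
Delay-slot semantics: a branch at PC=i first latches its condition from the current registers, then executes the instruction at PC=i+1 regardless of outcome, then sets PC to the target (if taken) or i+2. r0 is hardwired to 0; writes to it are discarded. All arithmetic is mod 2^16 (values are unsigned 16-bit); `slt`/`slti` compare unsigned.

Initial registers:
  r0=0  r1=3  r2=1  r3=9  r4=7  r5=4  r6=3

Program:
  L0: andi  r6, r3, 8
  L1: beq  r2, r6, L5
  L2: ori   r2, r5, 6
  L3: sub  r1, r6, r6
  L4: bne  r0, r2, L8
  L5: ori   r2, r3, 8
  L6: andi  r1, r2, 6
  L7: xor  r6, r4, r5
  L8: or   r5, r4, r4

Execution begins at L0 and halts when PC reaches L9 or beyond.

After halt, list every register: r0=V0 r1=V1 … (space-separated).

r0=0 r1=0 r2=9 r3=9 r4=7 r5=7 r6=8

PC=0  andi  r6, r3, 8        | r0=0 r1=3 r2=1 r3=9 r4=7 r5=4 r6=8
PC=1  beq  r2, r6, L5        | r0=0 r1=3 r2=1 r3=9 r4=7 r5=4 r6=8  [not taken]
PC=2  ori   r2, r5, 6        | r0=0 r1=3 r2=6 r3=9 r4=7 r5=4 r6=8
PC=3  sub  r1, r6, r6        | r0=0 r1=0 r2=6 r3=9 r4=7 r5=4 r6=8
PC=4  bne  r0, r2, L8        | r0=0 r1=0 r2=6 r3=9 r4=7 r5=4 r6=8  [TAKEN]
PC=5  ori   r2, r3, 8        | r0=0 r1=0 r2=9 r3=9 r4=7 r5=4 r6=8
PC=8  or   r5, r4, r4        | r0=0 r1=0 r2=9 r3=9 r4=7 r5=7 r6=8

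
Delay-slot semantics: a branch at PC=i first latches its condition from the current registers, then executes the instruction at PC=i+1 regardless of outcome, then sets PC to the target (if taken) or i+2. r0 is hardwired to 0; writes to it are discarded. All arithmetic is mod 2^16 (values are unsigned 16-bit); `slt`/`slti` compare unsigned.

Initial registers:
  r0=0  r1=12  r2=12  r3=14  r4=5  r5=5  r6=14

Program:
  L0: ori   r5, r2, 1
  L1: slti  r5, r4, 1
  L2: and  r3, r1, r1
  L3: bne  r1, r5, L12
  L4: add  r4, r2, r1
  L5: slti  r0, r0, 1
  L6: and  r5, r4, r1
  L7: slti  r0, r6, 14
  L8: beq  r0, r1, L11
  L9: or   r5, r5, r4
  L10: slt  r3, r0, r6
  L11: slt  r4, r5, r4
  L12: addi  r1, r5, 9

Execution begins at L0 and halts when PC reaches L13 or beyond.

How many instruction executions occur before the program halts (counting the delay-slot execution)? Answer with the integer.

  step pc=0: ori   r5, r2, 1  regs=(0,12,12,14,5,13,14)
  step pc=1: slti  r5, r4, 1  regs=(0,12,12,14,5,0,14)
  step pc=2: and  r3, r1, r1  regs=(0,12,12,12,5,0,14)
  step pc=3: bne  r1, r5, L12  cond=T  regs=(0,12,12,12,5,0,14)
  step pc=4: add  r4, r2, r1  regs=(0,12,12,12,24,0,14)
  step pc=12: addi  r1, r5, 9  regs=(0,9,12,12,24,0,14)

6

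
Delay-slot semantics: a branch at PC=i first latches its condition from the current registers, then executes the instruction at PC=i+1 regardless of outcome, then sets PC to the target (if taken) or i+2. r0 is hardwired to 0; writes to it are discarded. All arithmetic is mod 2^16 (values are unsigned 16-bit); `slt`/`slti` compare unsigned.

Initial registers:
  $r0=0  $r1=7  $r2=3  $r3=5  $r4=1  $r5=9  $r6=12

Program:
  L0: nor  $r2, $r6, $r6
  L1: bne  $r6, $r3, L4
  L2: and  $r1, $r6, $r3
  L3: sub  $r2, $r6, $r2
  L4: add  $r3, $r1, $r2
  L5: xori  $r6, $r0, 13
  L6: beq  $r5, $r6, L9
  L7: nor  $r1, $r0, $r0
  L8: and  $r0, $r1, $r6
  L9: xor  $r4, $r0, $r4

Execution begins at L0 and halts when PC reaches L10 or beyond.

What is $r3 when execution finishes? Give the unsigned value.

65527

#0 nor  $r2, $r6, $r6 ; 0/7/65523/5/1/9/12
#1 bne  $r6, $r3, L4 ; 0/7/65523/5/1/9/12 ; →target
#2 and  $r1, $r6, $r3 ; 0/4/65523/5/1/9/12
#4 add  $r3, $r1, $r2 ; 0/4/65523/65527/1/9/12
#5 xori  $r6, $r0, 13 ; 0/4/65523/65527/1/9/13
#6 beq  $r5, $r6, L9 ; 0/4/65523/65527/1/9/13 ; →fallthru
#7 nor  $r1, $r0, $r0 ; 0/65535/65523/65527/1/9/13
#8 and  $r0, $r1, $r6 ; 0/65535/65523/65527/1/9/13
#9 xor  $r4, $r0, $r4 ; 0/65535/65523/65527/1/9/13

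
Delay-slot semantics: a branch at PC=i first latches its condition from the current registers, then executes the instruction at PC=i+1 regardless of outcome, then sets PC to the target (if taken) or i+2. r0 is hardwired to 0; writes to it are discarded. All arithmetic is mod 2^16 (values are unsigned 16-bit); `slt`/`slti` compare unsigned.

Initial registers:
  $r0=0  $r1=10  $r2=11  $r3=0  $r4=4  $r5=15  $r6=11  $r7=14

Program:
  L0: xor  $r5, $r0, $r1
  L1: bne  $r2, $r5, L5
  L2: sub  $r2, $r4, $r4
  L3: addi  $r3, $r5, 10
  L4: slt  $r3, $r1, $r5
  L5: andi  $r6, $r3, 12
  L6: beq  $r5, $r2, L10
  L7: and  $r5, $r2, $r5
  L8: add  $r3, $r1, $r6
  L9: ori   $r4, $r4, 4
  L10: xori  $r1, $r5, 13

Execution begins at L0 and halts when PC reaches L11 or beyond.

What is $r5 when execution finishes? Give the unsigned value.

0

PC=0  xor  $r5, $r0, $r1     | $r0=0 $r1=10 $r2=11 $r3=0 $r4=4 $r5=10 $r6=11 $r7=14
PC=1  bne  $r2, $r5, L5      | $r0=0 $r1=10 $r2=11 $r3=0 $r4=4 $r5=10 $r6=11 $r7=14  [TAKEN]
PC=2  sub  $r2, $r4, $r4     | $r0=0 $r1=10 $r2=0 $r3=0 $r4=4 $r5=10 $r6=11 $r7=14
PC=5  andi  $r6, $r3, 12     | $r0=0 $r1=10 $r2=0 $r3=0 $r4=4 $r5=10 $r6=0 $r7=14
PC=6  beq  $r5, $r2, L10     | $r0=0 $r1=10 $r2=0 $r3=0 $r4=4 $r5=10 $r6=0 $r7=14  [not taken]
PC=7  and  $r5, $r2, $r5     | $r0=0 $r1=10 $r2=0 $r3=0 $r4=4 $r5=0 $r6=0 $r7=14
PC=8  add  $r3, $r1, $r6     | $r0=0 $r1=10 $r2=0 $r3=10 $r4=4 $r5=0 $r6=0 $r7=14
PC=9  ori   $r4, $r4, 4      | $r0=0 $r1=10 $r2=0 $r3=10 $r4=4 $r5=0 $r6=0 $r7=14
PC=10 xori  $r1, $r5, 13     | $r0=0 $r1=13 $r2=0 $r3=10 $r4=4 $r5=0 $r6=0 $r7=14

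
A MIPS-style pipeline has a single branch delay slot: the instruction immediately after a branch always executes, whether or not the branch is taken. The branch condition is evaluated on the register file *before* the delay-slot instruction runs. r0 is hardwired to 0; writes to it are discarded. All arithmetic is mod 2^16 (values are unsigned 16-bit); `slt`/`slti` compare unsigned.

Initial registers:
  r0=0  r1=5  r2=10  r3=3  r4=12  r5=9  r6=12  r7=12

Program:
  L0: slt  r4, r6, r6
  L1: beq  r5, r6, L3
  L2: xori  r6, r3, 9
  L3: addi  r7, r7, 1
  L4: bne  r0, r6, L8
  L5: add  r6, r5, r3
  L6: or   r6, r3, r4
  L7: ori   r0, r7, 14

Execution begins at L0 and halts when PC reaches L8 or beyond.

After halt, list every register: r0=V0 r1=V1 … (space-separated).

r0=0 r1=5 r2=10 r3=3 r4=0 r5=9 r6=12 r7=13

#0 slt  r4, r6, r6 ; 0/5/10/3/0/9/12/12
#1 beq  r5, r6, L3 ; 0/5/10/3/0/9/12/12 ; →fallthru
#2 xori  r6, r3, 9 ; 0/5/10/3/0/9/10/12
#3 addi  r7, r7, 1 ; 0/5/10/3/0/9/10/13
#4 bne  r0, r6, L8 ; 0/5/10/3/0/9/10/13 ; →target
#5 add  r6, r5, r3 ; 0/5/10/3/0/9/12/13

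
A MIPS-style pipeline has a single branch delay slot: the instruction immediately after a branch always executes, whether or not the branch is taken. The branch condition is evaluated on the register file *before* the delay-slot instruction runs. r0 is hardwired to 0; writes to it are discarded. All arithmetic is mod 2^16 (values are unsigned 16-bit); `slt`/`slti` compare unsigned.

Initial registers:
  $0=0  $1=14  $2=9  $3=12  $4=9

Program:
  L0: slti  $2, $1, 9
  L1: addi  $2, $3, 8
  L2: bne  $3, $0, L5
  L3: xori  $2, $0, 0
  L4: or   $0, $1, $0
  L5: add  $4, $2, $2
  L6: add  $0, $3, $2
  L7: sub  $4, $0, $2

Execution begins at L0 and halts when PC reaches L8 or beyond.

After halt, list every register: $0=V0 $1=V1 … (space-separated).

$0=0 $1=14 $2=0 $3=12 $4=0

#0 slti  $2, $1, 9 ; 0/14/0/12/9
#1 addi  $2, $3, 8 ; 0/14/20/12/9
#2 bne  $3, $0, L5 ; 0/14/20/12/9 ; →target
#3 xori  $2, $0, 0 ; 0/14/0/12/9
#5 add  $4, $2, $2 ; 0/14/0/12/0
#6 add  $0, $3, $2 ; 0/14/0/12/0
#7 sub  $4, $0, $2 ; 0/14/0/12/0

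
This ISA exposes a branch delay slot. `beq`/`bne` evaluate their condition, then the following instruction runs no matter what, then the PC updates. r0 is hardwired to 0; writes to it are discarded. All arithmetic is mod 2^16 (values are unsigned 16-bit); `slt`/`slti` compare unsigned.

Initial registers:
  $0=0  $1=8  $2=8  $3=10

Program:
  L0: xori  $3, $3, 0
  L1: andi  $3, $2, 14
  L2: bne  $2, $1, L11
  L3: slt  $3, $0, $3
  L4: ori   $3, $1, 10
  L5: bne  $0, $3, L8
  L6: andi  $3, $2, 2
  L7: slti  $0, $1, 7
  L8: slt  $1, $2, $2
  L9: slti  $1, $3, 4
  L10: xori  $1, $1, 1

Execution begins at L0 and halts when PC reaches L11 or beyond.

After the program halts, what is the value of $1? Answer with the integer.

#0 xori  $3, $3, 0 ; 0/8/8/10
#1 andi  $3, $2, 14 ; 0/8/8/8
#2 bne  $2, $1, L11 ; 0/8/8/8 ; →fallthru
#3 slt  $3, $0, $3 ; 0/8/8/1
#4 ori   $3, $1, 10 ; 0/8/8/10
#5 bne  $0, $3, L8 ; 0/8/8/10 ; →target
#6 andi  $3, $2, 2 ; 0/8/8/0
#8 slt  $1, $2, $2 ; 0/0/8/0
#9 slti  $1, $3, 4 ; 0/1/8/0
#10 xori  $1, $1, 1 ; 0/0/8/0

0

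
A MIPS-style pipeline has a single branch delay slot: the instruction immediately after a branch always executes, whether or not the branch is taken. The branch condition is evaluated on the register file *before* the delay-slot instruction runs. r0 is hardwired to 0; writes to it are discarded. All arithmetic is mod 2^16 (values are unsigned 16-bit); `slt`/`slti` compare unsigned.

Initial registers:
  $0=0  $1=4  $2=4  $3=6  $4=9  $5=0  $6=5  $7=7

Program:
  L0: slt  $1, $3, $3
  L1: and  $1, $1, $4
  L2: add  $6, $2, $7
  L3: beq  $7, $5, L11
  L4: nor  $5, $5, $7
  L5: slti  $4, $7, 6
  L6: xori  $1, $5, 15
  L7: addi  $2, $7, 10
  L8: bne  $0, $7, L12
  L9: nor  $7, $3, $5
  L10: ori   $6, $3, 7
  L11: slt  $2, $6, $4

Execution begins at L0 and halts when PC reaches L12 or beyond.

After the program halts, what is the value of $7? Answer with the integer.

1

  step pc=0: slt  $1, $3, $3  regs=(0,0,4,6,9,0,5,7)
  step pc=1: and  $1, $1, $4  regs=(0,0,4,6,9,0,5,7)
  step pc=2: add  $6, $2, $7  regs=(0,0,4,6,9,0,11,7)
  step pc=3: beq  $7, $5, L11  cond=F  regs=(0,0,4,6,9,0,11,7)
  step pc=4: nor  $5, $5, $7  regs=(0,0,4,6,9,65528,11,7)
  step pc=5: slti  $4, $7, 6  regs=(0,0,4,6,0,65528,11,7)
  step pc=6: xori  $1, $5, 15  regs=(0,65527,4,6,0,65528,11,7)
  step pc=7: addi  $2, $7, 10  regs=(0,65527,17,6,0,65528,11,7)
  step pc=8: bne  $0, $7, L12  cond=T  regs=(0,65527,17,6,0,65528,11,7)
  step pc=9: nor  $7, $3, $5  regs=(0,65527,17,6,0,65528,11,1)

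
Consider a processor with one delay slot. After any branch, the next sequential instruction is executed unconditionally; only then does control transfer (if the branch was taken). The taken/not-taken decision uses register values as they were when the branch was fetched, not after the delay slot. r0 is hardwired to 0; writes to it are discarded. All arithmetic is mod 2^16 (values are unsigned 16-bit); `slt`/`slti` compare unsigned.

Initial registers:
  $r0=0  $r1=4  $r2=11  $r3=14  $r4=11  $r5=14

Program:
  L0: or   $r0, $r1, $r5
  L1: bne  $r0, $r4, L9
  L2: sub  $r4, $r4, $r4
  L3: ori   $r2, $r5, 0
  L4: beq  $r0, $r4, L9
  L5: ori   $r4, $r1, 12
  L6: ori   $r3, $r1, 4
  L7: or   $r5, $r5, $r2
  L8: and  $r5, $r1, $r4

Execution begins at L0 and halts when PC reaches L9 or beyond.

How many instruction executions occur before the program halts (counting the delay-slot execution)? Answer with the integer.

3

[0] or   $r0, $r1, $r5  →  {$r0:0, $r1:4, $r2:11, $r3:14, $r4:11, $r5:14}
[1] bne  $r0, $r4, L9  →  {$r0:0, $r1:4, $r2:11, $r3:14, $r4:11, $r5:14}  ⟨branch taken⟩
[2] sub  $r4, $r4, $r4  →  {$r0:0, $r1:4, $r2:11, $r3:14, $r4:0, $r5:14}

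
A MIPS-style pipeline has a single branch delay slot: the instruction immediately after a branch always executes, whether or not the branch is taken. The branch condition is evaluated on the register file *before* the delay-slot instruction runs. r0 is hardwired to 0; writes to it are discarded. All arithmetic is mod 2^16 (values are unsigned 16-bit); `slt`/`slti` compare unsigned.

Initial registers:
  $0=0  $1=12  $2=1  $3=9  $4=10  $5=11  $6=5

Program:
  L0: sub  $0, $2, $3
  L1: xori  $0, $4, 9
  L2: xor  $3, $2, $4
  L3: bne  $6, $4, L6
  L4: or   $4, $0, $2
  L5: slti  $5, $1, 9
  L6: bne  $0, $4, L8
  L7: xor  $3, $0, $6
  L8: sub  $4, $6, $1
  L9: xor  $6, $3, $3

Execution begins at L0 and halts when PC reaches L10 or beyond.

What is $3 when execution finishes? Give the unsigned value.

5

  step pc=0: sub  $0, $2, $3  regs=(0,12,1,9,10,11,5)
  step pc=1: xori  $0, $4, 9  regs=(0,12,1,9,10,11,5)
  step pc=2: xor  $3, $2, $4  regs=(0,12,1,11,10,11,5)
  step pc=3: bne  $6, $4, L6  cond=T  regs=(0,12,1,11,10,11,5)
  step pc=4: or   $4, $0, $2  regs=(0,12,1,11,1,11,5)
  step pc=6: bne  $0, $4, L8  cond=T  regs=(0,12,1,11,1,11,5)
  step pc=7: xor  $3, $0, $6  regs=(0,12,1,5,1,11,5)
  step pc=8: sub  $4, $6, $1  regs=(0,12,1,5,65529,11,5)
  step pc=9: xor  $6, $3, $3  regs=(0,12,1,5,65529,11,0)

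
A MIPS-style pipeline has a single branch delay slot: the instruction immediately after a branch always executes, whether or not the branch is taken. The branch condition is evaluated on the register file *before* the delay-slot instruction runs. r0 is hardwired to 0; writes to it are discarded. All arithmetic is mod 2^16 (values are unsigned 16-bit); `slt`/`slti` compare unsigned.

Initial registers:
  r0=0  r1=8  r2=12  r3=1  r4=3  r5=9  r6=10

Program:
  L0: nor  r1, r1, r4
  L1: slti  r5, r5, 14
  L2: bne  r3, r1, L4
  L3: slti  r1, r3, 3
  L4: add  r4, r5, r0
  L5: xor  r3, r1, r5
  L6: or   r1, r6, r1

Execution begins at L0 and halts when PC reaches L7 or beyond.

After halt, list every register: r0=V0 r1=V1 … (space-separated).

r0=0 r1=11 r2=12 r3=0 r4=1 r5=1 r6=10

#0 nor  r1, r1, r4 ; 0/65524/12/1/3/9/10
#1 slti  r5, r5, 14 ; 0/65524/12/1/3/1/10
#2 bne  r3, r1, L4 ; 0/65524/12/1/3/1/10 ; →target
#3 slti  r1, r3, 3 ; 0/1/12/1/3/1/10
#4 add  r4, r5, r0 ; 0/1/12/1/1/1/10
#5 xor  r3, r1, r5 ; 0/1/12/0/1/1/10
#6 or   r1, r6, r1 ; 0/11/12/0/1/1/10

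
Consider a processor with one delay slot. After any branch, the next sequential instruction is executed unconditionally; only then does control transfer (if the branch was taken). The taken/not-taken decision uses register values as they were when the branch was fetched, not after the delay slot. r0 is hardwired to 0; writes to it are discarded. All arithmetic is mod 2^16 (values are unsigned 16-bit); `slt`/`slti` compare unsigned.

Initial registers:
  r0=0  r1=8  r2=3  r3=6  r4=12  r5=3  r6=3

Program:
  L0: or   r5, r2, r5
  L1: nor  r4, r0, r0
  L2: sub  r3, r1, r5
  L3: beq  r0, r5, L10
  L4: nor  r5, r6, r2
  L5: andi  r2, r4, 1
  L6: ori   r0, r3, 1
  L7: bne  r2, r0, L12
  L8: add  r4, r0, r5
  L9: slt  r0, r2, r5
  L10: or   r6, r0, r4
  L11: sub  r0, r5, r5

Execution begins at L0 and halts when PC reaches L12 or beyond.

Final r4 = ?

65532

  step pc=0: or   r5, r2, r5  regs=(0,8,3,6,12,3,3)
  step pc=1: nor  r4, r0, r0  regs=(0,8,3,6,65535,3,3)
  step pc=2: sub  r3, r1, r5  regs=(0,8,3,5,65535,3,3)
  step pc=3: beq  r0, r5, L10  cond=F  regs=(0,8,3,5,65535,3,3)
  step pc=4: nor  r5, r6, r2  regs=(0,8,3,5,65535,65532,3)
  step pc=5: andi  r2, r4, 1  regs=(0,8,1,5,65535,65532,3)
  step pc=6: ori   r0, r3, 1  regs=(0,8,1,5,65535,65532,3)
  step pc=7: bne  r2, r0, L12  cond=T  regs=(0,8,1,5,65535,65532,3)
  step pc=8: add  r4, r0, r5  regs=(0,8,1,5,65532,65532,3)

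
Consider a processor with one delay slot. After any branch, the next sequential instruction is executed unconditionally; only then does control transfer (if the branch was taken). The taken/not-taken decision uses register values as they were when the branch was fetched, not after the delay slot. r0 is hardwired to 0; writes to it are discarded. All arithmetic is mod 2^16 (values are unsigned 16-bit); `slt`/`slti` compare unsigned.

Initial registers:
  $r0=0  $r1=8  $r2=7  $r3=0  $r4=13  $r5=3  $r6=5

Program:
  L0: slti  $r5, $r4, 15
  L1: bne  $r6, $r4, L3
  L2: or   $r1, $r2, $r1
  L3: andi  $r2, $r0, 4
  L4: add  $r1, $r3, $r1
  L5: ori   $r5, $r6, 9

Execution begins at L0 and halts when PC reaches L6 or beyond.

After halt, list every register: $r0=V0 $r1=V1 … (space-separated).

  step pc=0: slti  $r5, $r4, 15  regs=(0,8,7,0,13,1,5)
  step pc=1: bne  $r6, $r4, L3  cond=T  regs=(0,8,7,0,13,1,5)
  step pc=2: or   $r1, $r2, $r1  regs=(0,15,7,0,13,1,5)
  step pc=3: andi  $r2, $r0, 4  regs=(0,15,0,0,13,1,5)
  step pc=4: add  $r1, $r3, $r1  regs=(0,15,0,0,13,1,5)
  step pc=5: ori   $r5, $r6, 9  regs=(0,15,0,0,13,13,5)

$r0=0 $r1=15 $r2=0 $r3=0 $r4=13 $r5=13 $r6=5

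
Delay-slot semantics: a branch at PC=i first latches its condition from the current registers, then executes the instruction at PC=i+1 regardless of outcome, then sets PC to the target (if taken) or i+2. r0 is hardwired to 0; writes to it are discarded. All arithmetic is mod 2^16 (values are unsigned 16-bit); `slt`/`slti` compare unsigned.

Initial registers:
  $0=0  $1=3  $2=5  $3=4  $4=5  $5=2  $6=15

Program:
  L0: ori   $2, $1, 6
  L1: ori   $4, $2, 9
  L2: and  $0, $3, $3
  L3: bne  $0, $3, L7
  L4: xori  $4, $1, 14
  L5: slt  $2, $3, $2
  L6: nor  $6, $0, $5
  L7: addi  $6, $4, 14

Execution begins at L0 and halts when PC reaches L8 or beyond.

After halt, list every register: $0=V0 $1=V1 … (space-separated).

[0] ori   $2, $1, 6  →  {$0:0, $1:3, $2:7, $3:4, $4:5, $5:2, $6:15}
[1] ori   $4, $2, 9  →  {$0:0, $1:3, $2:7, $3:4, $4:15, $5:2, $6:15}
[2] and  $0, $3, $3  →  {$0:0, $1:3, $2:7, $3:4, $4:15, $5:2, $6:15}
[3] bne  $0, $3, L7  →  {$0:0, $1:3, $2:7, $3:4, $4:15, $5:2, $6:15}  ⟨branch taken⟩
[4] xori  $4, $1, 14  →  {$0:0, $1:3, $2:7, $3:4, $4:13, $5:2, $6:15}
[7] addi  $6, $4, 14  →  {$0:0, $1:3, $2:7, $3:4, $4:13, $5:2, $6:27}

$0=0 $1=3 $2=7 $3=4 $4=13 $5=2 $6=27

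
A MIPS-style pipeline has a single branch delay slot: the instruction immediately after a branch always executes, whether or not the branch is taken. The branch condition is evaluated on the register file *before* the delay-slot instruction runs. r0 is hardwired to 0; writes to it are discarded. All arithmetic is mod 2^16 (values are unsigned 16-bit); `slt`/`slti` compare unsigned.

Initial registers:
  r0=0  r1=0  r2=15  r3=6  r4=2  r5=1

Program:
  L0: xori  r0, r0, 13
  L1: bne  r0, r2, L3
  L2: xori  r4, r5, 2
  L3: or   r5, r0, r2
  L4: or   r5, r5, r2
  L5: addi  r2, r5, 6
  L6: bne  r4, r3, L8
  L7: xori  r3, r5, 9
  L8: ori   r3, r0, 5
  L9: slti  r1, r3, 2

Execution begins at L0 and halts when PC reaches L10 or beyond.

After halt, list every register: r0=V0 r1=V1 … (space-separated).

r0=0 r1=0 r2=21 r3=5 r4=3 r5=15

[0] xori  r0, r0, 13  →  {r0:0, r1:0, r2:15, r3:6, r4:2, r5:1}
[1] bne  r0, r2, L3  →  {r0:0, r1:0, r2:15, r3:6, r4:2, r5:1}  ⟨branch taken⟩
[2] xori  r4, r5, 2  →  {r0:0, r1:0, r2:15, r3:6, r4:3, r5:1}
[3] or   r5, r0, r2  →  {r0:0, r1:0, r2:15, r3:6, r4:3, r5:15}
[4] or   r5, r5, r2  →  {r0:0, r1:0, r2:15, r3:6, r4:3, r5:15}
[5] addi  r2, r5, 6  →  {r0:0, r1:0, r2:21, r3:6, r4:3, r5:15}
[6] bne  r4, r3, L8  →  {r0:0, r1:0, r2:21, r3:6, r4:3, r5:15}  ⟨branch taken⟩
[7] xori  r3, r5, 9  →  {r0:0, r1:0, r2:21, r3:6, r4:3, r5:15}
[8] ori   r3, r0, 5  →  {r0:0, r1:0, r2:21, r3:5, r4:3, r5:15}
[9] slti  r1, r3, 2  →  {r0:0, r1:0, r2:21, r3:5, r4:3, r5:15}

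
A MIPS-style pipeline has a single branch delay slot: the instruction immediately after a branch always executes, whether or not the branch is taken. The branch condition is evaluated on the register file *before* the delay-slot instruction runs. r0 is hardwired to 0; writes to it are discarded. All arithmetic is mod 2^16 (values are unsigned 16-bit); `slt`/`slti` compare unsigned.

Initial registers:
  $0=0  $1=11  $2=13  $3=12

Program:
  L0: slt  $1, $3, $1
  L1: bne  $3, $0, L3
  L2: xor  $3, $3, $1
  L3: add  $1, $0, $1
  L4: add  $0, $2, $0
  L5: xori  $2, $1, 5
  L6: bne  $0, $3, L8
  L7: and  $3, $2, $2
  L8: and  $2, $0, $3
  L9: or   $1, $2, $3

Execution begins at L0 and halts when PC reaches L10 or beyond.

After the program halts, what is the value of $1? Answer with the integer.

  step pc=0: slt  $1, $3, $1  regs=(0,0,13,12)
  step pc=1: bne  $3, $0, L3  cond=T  regs=(0,0,13,12)
  step pc=2: xor  $3, $3, $1  regs=(0,0,13,12)
  step pc=3: add  $1, $0, $1  regs=(0,0,13,12)
  step pc=4: add  $0, $2, $0  regs=(0,0,13,12)
  step pc=5: xori  $2, $1, 5  regs=(0,0,5,12)
  step pc=6: bne  $0, $3, L8  cond=T  regs=(0,0,5,12)
  step pc=7: and  $3, $2, $2  regs=(0,0,5,5)
  step pc=8: and  $2, $0, $3  regs=(0,0,0,5)
  step pc=9: or   $1, $2, $3  regs=(0,5,0,5)

5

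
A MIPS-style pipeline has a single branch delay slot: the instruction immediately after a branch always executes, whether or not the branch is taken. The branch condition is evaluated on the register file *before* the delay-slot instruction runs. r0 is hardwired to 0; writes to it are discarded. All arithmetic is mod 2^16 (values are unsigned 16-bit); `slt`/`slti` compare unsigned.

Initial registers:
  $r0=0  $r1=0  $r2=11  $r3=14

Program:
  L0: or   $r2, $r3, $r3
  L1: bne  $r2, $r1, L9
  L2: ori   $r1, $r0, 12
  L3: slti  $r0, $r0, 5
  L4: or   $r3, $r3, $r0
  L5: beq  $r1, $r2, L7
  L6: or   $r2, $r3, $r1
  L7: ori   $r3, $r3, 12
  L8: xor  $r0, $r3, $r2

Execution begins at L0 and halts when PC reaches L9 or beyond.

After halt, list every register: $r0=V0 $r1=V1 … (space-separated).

PC=0  or   $r2, $r3, $r3     | $r0=0 $r1=0 $r2=14 $r3=14
PC=1  bne  $r2, $r1, L9      | $r0=0 $r1=0 $r2=14 $r3=14  [TAKEN]
PC=2  ori   $r1, $r0, 12     | $r0=0 $r1=12 $r2=14 $r3=14

$r0=0 $r1=12 $r2=14 $r3=14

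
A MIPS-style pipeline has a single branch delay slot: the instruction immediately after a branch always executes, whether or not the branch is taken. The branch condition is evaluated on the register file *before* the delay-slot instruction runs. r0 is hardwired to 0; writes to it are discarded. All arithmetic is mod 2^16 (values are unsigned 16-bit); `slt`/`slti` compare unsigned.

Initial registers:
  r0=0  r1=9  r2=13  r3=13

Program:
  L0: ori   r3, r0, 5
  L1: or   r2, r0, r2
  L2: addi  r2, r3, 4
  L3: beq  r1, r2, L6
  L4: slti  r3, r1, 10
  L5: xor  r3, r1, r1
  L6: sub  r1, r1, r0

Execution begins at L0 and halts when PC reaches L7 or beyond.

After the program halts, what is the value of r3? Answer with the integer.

1

#0 ori   r3, r0, 5 ; 0/9/13/5
#1 or   r2, r0, r2 ; 0/9/13/5
#2 addi  r2, r3, 4 ; 0/9/9/5
#3 beq  r1, r2, L6 ; 0/9/9/5 ; →target
#4 slti  r3, r1, 10 ; 0/9/9/1
#6 sub  r1, r1, r0 ; 0/9/9/1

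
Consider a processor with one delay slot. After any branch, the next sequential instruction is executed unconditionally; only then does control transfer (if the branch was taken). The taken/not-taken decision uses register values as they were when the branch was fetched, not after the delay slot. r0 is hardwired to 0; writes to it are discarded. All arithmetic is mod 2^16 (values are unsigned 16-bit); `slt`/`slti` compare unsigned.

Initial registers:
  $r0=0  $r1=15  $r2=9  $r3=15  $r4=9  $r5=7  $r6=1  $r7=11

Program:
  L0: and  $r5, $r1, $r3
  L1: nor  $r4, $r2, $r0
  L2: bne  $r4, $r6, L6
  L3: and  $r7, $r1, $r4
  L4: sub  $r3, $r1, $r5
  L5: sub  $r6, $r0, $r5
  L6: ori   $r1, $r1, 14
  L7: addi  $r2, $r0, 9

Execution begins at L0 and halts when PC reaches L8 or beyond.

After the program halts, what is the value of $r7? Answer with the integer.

6

[0] and  $r5, $r1, $r3  →  {$r0:0, $r1:15, $r2:9, $r3:15, $r4:9, $r5:15, $r6:1, $r7:11}
[1] nor  $r4, $r2, $r0  →  {$r0:0, $r1:15, $r2:9, $r3:15, $r4:65526, $r5:15, $r6:1, $r7:11}
[2] bne  $r4, $r6, L6  →  {$r0:0, $r1:15, $r2:9, $r3:15, $r4:65526, $r5:15, $r6:1, $r7:11}  ⟨branch taken⟩
[3] and  $r7, $r1, $r4  →  {$r0:0, $r1:15, $r2:9, $r3:15, $r4:65526, $r5:15, $r6:1, $r7:6}
[6] ori   $r1, $r1, 14  →  {$r0:0, $r1:15, $r2:9, $r3:15, $r4:65526, $r5:15, $r6:1, $r7:6}
[7] addi  $r2, $r0, 9  →  {$r0:0, $r1:15, $r2:9, $r3:15, $r4:65526, $r5:15, $r6:1, $r7:6}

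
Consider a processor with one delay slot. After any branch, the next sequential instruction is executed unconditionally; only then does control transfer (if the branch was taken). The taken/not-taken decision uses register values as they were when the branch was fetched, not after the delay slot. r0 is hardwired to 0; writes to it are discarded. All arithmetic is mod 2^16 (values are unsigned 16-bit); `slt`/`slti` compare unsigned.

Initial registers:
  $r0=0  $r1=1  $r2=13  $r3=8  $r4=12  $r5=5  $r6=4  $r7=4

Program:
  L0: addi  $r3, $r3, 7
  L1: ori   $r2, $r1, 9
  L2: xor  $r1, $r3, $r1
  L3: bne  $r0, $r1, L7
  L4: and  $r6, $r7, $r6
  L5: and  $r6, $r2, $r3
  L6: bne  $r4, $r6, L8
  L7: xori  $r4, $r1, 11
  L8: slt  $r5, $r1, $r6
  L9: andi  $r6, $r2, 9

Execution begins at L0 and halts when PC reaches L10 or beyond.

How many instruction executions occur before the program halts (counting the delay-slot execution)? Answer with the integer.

8

  step pc=0: addi  $r3, $r3, 7  regs=(0,1,13,15,12,5,4,4)
  step pc=1: ori   $r2, $r1, 9  regs=(0,1,9,15,12,5,4,4)
  step pc=2: xor  $r1, $r3, $r1  regs=(0,14,9,15,12,5,4,4)
  step pc=3: bne  $r0, $r1, L7  cond=T  regs=(0,14,9,15,12,5,4,4)
  step pc=4: and  $r6, $r7, $r6  regs=(0,14,9,15,12,5,4,4)
  step pc=7: xori  $r4, $r1, 11  regs=(0,14,9,15,5,5,4,4)
  step pc=8: slt  $r5, $r1, $r6  regs=(0,14,9,15,5,0,4,4)
  step pc=9: andi  $r6, $r2, 9  regs=(0,14,9,15,5,0,9,4)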